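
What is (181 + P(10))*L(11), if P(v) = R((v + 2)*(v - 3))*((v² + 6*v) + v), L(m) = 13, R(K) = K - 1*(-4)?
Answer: 196833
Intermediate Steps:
R(K) = 4 + K (R(K) = K + 4 = 4 + K)
P(v) = (4 + (-3 + v)*(2 + v))*(v² + 7*v) (P(v) = (4 + (v + 2)*(v - 3))*((v² + 6*v) + v) = (4 + (2 + v)*(-3 + v))*(v² + 7*v) = (4 + (-3 + v)*(2 + v))*(v² + 7*v))
(181 + P(10))*L(11) = (181 - 1*10*(7 + 10)*(2 + 10 - 1*10²))*13 = (181 - 1*10*17*(2 + 10 - 1*100))*13 = (181 - 1*10*17*(2 + 10 - 100))*13 = (181 - 1*10*17*(-88))*13 = (181 + 14960)*13 = 15141*13 = 196833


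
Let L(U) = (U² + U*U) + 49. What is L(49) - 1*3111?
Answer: 1740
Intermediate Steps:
L(U) = 49 + 2*U² (L(U) = (U² + U²) + 49 = 2*U² + 49 = 49 + 2*U²)
L(49) - 1*3111 = (49 + 2*49²) - 1*3111 = (49 + 2*2401) - 3111 = (49 + 4802) - 3111 = 4851 - 3111 = 1740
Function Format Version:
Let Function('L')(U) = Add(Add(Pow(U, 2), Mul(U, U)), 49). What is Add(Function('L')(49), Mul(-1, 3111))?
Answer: 1740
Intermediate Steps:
Function('L')(U) = Add(49, Mul(2, Pow(U, 2))) (Function('L')(U) = Add(Add(Pow(U, 2), Pow(U, 2)), 49) = Add(Mul(2, Pow(U, 2)), 49) = Add(49, Mul(2, Pow(U, 2))))
Add(Function('L')(49), Mul(-1, 3111)) = Add(Add(49, Mul(2, Pow(49, 2))), Mul(-1, 3111)) = Add(Add(49, Mul(2, 2401)), -3111) = Add(Add(49, 4802), -3111) = Add(4851, -3111) = 1740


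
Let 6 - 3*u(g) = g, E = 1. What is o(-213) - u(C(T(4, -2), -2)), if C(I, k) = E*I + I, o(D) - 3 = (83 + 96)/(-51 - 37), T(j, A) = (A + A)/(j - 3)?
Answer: -977/264 ≈ -3.7008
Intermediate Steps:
T(j, A) = 2*A/(-3 + j) (T(j, A) = (2*A)/(-3 + j) = 2*A/(-3 + j))
o(D) = 85/88 (o(D) = 3 + (83 + 96)/(-51 - 37) = 3 + 179/(-88) = 3 + 179*(-1/88) = 3 - 179/88 = 85/88)
C(I, k) = 2*I (C(I, k) = 1*I + I = I + I = 2*I)
u(g) = 2 - g/3
o(-213) - u(C(T(4, -2), -2)) = 85/88 - (2 - 2*2*(-2)/(-3 + 4)/3) = 85/88 - (2 - 2*2*(-2)/1/3) = 85/88 - (2 - 2*2*(-2)*1/3) = 85/88 - (2 - 2*(-4)/3) = 85/88 - (2 - ⅓*(-8)) = 85/88 - (2 + 8/3) = 85/88 - 1*14/3 = 85/88 - 14/3 = -977/264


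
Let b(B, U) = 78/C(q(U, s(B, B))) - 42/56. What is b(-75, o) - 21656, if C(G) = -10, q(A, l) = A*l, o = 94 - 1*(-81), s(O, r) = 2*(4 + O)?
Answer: -433291/20 ≈ -21665.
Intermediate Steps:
s(O, r) = 8 + 2*O
o = 175 (o = 94 + 81 = 175)
b(B, U) = -171/20 (b(B, U) = 78/(-10) - 42/56 = 78*(-⅒) - 42*1/56 = -39/5 - ¾ = -171/20)
b(-75, o) - 21656 = -171/20 - 21656 = -433291/20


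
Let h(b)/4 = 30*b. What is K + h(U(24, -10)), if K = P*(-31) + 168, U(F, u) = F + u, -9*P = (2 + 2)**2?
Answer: 17128/9 ≈ 1903.1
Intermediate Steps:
P = -16/9 (P = -(2 + 2)**2/9 = -1/9*4**2 = -1/9*16 = -16/9 ≈ -1.7778)
h(b) = 120*b (h(b) = 4*(30*b) = 120*b)
K = 2008/9 (K = -16/9*(-31) + 168 = 496/9 + 168 = 2008/9 ≈ 223.11)
K + h(U(24, -10)) = 2008/9 + 120*(24 - 10) = 2008/9 + 120*14 = 2008/9 + 1680 = 17128/9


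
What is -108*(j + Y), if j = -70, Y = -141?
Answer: 22788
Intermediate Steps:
-108*(j + Y) = -108*(-70 - 141) = -108*(-211) = 22788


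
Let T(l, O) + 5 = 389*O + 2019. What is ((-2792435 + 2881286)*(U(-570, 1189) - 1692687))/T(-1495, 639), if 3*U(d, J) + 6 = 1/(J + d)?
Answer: -93095811270224/155112115 ≈ -6.0018e+5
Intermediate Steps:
U(d, J) = -2 + 1/(3*(J + d))
T(l, O) = 2014 + 389*O (T(l, O) = -5 + (389*O + 2019) = -5 + (2019 + 389*O) = 2014 + 389*O)
((-2792435 + 2881286)*(U(-570, 1189) - 1692687))/T(-1495, 639) = ((-2792435 + 2881286)*((⅓ - 2*1189 - 2*(-570))/(1189 - 570) - 1692687))/(2014 + 389*639) = (88851*((⅓ - 2378 + 1140)/619 - 1692687))/(2014 + 248571) = (88851*((1/619)*(-3713/3) - 1692687))/250585 = (88851*(-3713/1857 - 1692687))*(1/250585) = (88851*(-3143323472/1857))*(1/250585) = -93095811270224/619*1/250585 = -93095811270224/155112115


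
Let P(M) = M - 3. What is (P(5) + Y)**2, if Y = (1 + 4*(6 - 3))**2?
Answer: 29241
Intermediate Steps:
Y = 169 (Y = (1 + 4*3)**2 = (1 + 12)**2 = 13**2 = 169)
P(M) = -3 + M
(P(5) + Y)**2 = ((-3 + 5) + 169)**2 = (2 + 169)**2 = 171**2 = 29241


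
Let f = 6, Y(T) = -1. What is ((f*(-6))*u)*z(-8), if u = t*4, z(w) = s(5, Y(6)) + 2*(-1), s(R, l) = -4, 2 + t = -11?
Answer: -11232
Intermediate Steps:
t = -13 (t = -2 - 11 = -13)
z(w) = -6 (z(w) = -4 + 2*(-1) = -4 - 2 = -6)
u = -52 (u = -13*4 = -52)
((f*(-6))*u)*z(-8) = ((6*(-6))*(-52))*(-6) = -36*(-52)*(-6) = 1872*(-6) = -11232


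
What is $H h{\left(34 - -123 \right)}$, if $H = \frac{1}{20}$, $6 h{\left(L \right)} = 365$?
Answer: $\frac{73}{24} \approx 3.0417$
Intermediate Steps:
$h{\left(L \right)} = \frac{365}{6}$ ($h{\left(L \right)} = \frac{1}{6} \cdot 365 = \frac{365}{6}$)
$H = \frac{1}{20} \approx 0.05$
$H h{\left(34 - -123 \right)} = \frac{1}{20} \cdot \frac{365}{6} = \frac{73}{24}$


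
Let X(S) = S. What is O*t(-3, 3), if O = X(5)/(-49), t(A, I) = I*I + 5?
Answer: -10/7 ≈ -1.4286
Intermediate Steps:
t(A, I) = 5 + I**2 (t(A, I) = I**2 + 5 = 5 + I**2)
O = -5/49 (O = 5/(-49) = 5*(-1/49) = -5/49 ≈ -0.10204)
O*t(-3, 3) = -5*(5 + 3**2)/49 = -5*(5 + 9)/49 = -5/49*14 = -10/7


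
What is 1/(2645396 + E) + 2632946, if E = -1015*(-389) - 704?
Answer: 8002910456543/3039527 ≈ 2.6329e+6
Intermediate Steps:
E = 394131 (E = 394835 - 704 = 394131)
1/(2645396 + E) + 2632946 = 1/(2645396 + 394131) + 2632946 = 1/3039527 + 2632946 = 8002910456543/3039527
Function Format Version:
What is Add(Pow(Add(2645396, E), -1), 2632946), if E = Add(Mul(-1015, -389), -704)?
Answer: Rational(8002910456543, 3039527) ≈ 2.6329e+6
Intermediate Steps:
E = 394131 (E = Add(394835, -704) = 394131)
Add(Pow(Add(2645396, E), -1), 2632946) = Add(Pow(Add(2645396, 394131), -1), 2632946) = Add(Pow(3039527, -1), 2632946) = Add(Rational(1, 3039527), 2632946) = Rational(8002910456543, 3039527)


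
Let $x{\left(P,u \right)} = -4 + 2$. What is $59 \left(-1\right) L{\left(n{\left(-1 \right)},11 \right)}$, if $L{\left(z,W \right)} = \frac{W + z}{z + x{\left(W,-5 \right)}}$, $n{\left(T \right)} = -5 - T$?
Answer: $\frac{413}{6} \approx 68.833$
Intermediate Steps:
$x{\left(P,u \right)} = -2$
$L{\left(z,W \right)} = \frac{W + z}{-2 + z}$ ($L{\left(z,W \right)} = \frac{W + z}{z - 2} = \frac{W + z}{-2 + z}$)
$59 \left(-1\right) L{\left(n{\left(-1 \right)},11 \right)} = 59 \left(-1\right) \frac{11 - 4}{-2 - 4} = - 59 \frac{11 + \left(-5 + 1\right)}{-2 + \left(-5 + 1\right)} = - 59 \frac{11 - 4}{-2 - 4} = - 59 \frac{1}{-6} \cdot 7 = - 59 \left(\left(- \frac{1}{6}\right) 7\right) = \left(-59\right) \left(- \frac{7}{6}\right) = \frac{413}{6}$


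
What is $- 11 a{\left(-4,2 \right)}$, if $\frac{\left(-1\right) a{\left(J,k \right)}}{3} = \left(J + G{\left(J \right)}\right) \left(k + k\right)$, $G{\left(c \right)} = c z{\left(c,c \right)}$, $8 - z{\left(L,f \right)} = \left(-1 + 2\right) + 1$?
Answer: $-3696$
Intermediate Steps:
$z{\left(L,f \right)} = 6$ ($z{\left(L,f \right)} = 8 - \left(\left(-1 + 2\right) + 1\right) = 8 - \left(1 + 1\right) = 8 - 2 = 6$)
$G{\left(c \right)} = 6 c$ ($G{\left(c \right)} = c 6 = 6 c$)
$a{\left(J,k \right)} = - 42 J k$ ($a{\left(J,k \right)} = - 3 \left(J + 6 J\right) \left(k + k\right) = - 3 \cdot 7 J 2 k = - 3 \cdot 14 J k = - 42 J k$)
$- 11 a{\left(-4,2 \right)} = - 11 \left(\left(-42\right) \left(-4\right) 2\right) = \left(-11\right) 336 = -3696$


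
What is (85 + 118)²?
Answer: 41209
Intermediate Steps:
(85 + 118)² = 203² = 41209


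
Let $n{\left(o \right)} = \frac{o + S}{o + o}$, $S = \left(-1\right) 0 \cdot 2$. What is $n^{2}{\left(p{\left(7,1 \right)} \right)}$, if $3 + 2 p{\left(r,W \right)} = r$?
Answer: $\frac{1}{4} \approx 0.25$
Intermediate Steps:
$S = 0$ ($S = 0 \cdot 2 = 0$)
$p{\left(r,W \right)} = - \frac{3}{2} + \frac{r}{2}$
$n{\left(o \right)} = \frac{1}{2}$ ($n{\left(o \right)} = \frac{o + 0}{o + o} = \frac{o}{2 o} = o \frac{1}{2 o} = \frac{1}{2}$)
$n^{2}{\left(p{\left(7,1 \right)} \right)} = \left(\frac{1}{2}\right)^{2} = \frac{1}{4}$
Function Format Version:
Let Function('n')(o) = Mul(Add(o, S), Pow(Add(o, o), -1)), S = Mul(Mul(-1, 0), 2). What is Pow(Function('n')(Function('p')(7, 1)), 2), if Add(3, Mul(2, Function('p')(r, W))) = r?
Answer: Rational(1, 4) ≈ 0.25000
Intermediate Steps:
S = 0 (S = Mul(0, 2) = 0)
Function('p')(r, W) = Add(Rational(-3, 2), Mul(Rational(1, 2), r))
Function('n')(o) = Rational(1, 2) (Function('n')(o) = Mul(Add(o, 0), Pow(Add(o, o), -1)) = Mul(o, Pow(Mul(2, o), -1)) = Mul(o, Mul(Rational(1, 2), Pow(o, -1))) = Rational(1, 2))
Pow(Function('n')(Function('p')(7, 1)), 2) = Pow(Rational(1, 2), 2) = Rational(1, 4)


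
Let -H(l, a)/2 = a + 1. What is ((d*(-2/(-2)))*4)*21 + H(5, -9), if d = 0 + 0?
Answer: 16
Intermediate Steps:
d = 0
H(l, a) = -2 - 2*a (H(l, a) = -2*(a + 1) = -2*(1 + a) = -2 - 2*a)
((d*(-2/(-2)))*4)*21 + H(5, -9) = ((0*(-2/(-2)))*4)*21 + (-2 - 2*(-9)) = ((0*(-2*(-½)))*4)*21 + (-2 + 18) = ((0*1)*4)*21 + 16 = (0*4)*21 + 16 = 0*21 + 16 = 0 + 16 = 16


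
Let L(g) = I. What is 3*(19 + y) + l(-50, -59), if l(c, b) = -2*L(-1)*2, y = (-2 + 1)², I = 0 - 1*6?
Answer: 84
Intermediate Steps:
I = -6 (I = 0 - 6 = -6)
L(g) = -6
y = 1 (y = (-1)² = 1)
l(c, b) = 24 (l(c, b) = -2*(-6)*2 = 12*2 = 24)
3*(19 + y) + l(-50, -59) = 3*(19 + 1) + 24 = 3*20 + 24 = 60 + 24 = 84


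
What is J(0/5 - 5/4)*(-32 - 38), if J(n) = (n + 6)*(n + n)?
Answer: 3325/4 ≈ 831.25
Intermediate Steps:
J(n) = 2*n*(6 + n) (J(n) = (6 + n)*(2*n) = 2*n*(6 + n))
J(0/5 - 5/4)*(-32 - 38) = (2*(0/5 - 5/4)*(6 + (0/5 - 5/4)))*(-32 - 38) = (2*(0*(1/5) - 5*1/4)*(6 + (0*(1/5) - 5*1/4)))*(-70) = (2*(0 - 5/4)*(6 + (0 - 5/4)))*(-70) = (2*(-5/4)*(6 - 5/4))*(-70) = (2*(-5/4)*(19/4))*(-70) = -95/8*(-70) = 3325/4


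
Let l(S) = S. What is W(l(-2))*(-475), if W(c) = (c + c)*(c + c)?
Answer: -7600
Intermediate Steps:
W(c) = 4*c² (W(c) = (2*c)*(2*c) = 4*c²)
W(l(-2))*(-475) = (4*(-2)²)*(-475) = (4*4)*(-475) = 16*(-475) = -7600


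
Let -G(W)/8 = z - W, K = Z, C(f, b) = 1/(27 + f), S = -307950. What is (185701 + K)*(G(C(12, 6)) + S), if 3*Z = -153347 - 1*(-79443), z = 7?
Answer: -5804295590974/117 ≈ -4.9609e+10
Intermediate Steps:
Z = -73904/3 (Z = (-153347 - 1*(-79443))/3 = (-153347 + 79443)/3 = (1/3)*(-73904) = -73904/3 ≈ -24635.)
K = -73904/3 ≈ -24635.
G(W) = -56 + 8*W (G(W) = -8*(7 - W) = -56 + 8*W)
(185701 + K)*(G(C(12, 6)) + S) = (185701 - 73904/3)*((-56 + 8/(27 + 12)) - 307950) = 483199*((-56 + 8/39) - 307950)/3 = 483199*(-2176/39 - 307950)/3 = (483199/3)*(-12012226/39) = -5804295590974/117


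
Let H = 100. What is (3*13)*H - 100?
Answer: 3800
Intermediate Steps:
(3*13)*H - 100 = (3*13)*100 - 100 = 39*100 - 100 = 3900 - 100 = 3800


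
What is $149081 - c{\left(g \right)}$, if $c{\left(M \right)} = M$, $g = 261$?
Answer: $148820$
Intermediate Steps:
$149081 - c{\left(g \right)} = 149081 - 261 = 148820$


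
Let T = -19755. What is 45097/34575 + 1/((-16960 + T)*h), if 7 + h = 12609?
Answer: 4173117902227/3199449003450 ≈ 1.3043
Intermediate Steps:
h = 12602 (h = -7 + 12609 = 12602)
45097/34575 + 1/((-16960 + T)*h) = 45097/34575 + 1/(-16960 - 19755*12602) = 45097*(1/34575) + (1/12602)/(-36715) = 45097/34575 - 1/36715*1/12602 = 45097/34575 - 1/462682430 = 4173117902227/3199449003450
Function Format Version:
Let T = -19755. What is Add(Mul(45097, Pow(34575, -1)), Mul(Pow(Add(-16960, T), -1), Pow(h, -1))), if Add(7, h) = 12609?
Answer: Rational(4173117902227, 3199449003450) ≈ 1.3043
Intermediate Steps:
h = 12602 (h = Add(-7, 12609) = 12602)
Add(Mul(45097, Pow(34575, -1)), Mul(Pow(Add(-16960, T), -1), Pow(h, -1))) = Add(Mul(45097, Pow(34575, -1)), Mul(Pow(Add(-16960, -19755), -1), Pow(12602, -1))) = Add(Mul(45097, Rational(1, 34575)), Mul(Pow(-36715, -1), Rational(1, 12602))) = Add(Rational(45097, 34575), Mul(Rational(-1, 36715), Rational(1, 12602))) = Add(Rational(45097, 34575), Rational(-1, 462682430)) = Rational(4173117902227, 3199449003450)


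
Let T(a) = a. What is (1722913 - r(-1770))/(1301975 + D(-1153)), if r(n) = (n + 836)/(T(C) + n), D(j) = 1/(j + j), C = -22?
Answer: 593306735631/448351582784 ≈ 1.3233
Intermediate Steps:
D(j) = 1/(2*j)
r(n) = (836 + n)/(-22 + n) (r(n) = (n + 836)/(-22 + n) = (836 + n)/(-22 + n))
(1722913 - r(-1770))/(1301975 + D(-1153)) = (1722913 - (836 - 1770)/(-22 - 1770))/(1301975 + (½)/(-1153)) = (1722913 - (-934)/(-1792))/(1301975 + (½)*(-1/1153)) = (1722913 - (-1)*(-934)/1792)/(1301975 - 1/2306) = (1722913 - 1*467/896)/(3002354349/2306) = (1722913 - 467/896)*(2306/3002354349) = (1543729581/896)*(2306/3002354349) = 593306735631/448351582784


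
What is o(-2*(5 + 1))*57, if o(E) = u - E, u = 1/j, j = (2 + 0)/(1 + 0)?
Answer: 1425/2 ≈ 712.50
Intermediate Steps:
j = 2 (j = 2/1 = 2*1 = 2)
u = ½ (u = 1/2 = ½ ≈ 0.50000)
o(E) = ½ - E
o(-2*(5 + 1))*57 = (½ - (-2)*(5 + 1))*57 = (½ - (-2)*6)*57 = (½ - 1*(-12))*57 = (½ + 12)*57 = (25/2)*57 = 1425/2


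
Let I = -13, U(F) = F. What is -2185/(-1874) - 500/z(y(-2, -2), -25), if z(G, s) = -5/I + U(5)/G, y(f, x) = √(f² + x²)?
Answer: 19841385/301714 - 33800*√2/161 ≈ -231.13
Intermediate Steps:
z(G, s) = 5/13 + 5/G (z(G, s) = -5/(-13) + 5/G = -5*(-1/13) + 5/G = 5/13 + 5/G)
-2185/(-1874) - 500/z(y(-2, -2), -25) = -2185/(-1874) - 500/(5/13 + 5/(√((-2)² + (-2)²))) = -2185*(-1/1874) - 500/(5/13 + 5/(√(4 + 4))) = 2185/1874 - 500/(5/13 + 5/(√8)) = 2185/1874 - 500/(5/13 + 5/((2*√2))) = 2185/1874 - 500/(5/13 + 5*(√2/4)) = 2185/1874 - 500/(5/13 + 5*√2/4)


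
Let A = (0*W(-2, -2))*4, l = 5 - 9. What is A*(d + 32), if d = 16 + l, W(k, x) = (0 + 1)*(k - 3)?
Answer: 0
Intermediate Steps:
W(k, x) = -3 + k (W(k, x) = 1*(-3 + k) = -3 + k)
l = -4
A = 0 (A = (0*(-3 - 2))*4 = (0*(-5))*4 = 0*4 = 0)
d = 12 (d = 16 - 4 = 12)
A*(d + 32) = 0*(12 + 32) = 0*44 = 0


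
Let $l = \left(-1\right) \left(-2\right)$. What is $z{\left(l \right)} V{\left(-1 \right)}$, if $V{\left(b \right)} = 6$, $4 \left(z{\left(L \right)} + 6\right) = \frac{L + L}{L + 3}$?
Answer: $- \frac{174}{5} \approx -34.8$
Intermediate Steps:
$l = 2$
$z{\left(L \right)} = -6 + \frac{L}{2 \left(3 + L\right)}$ ($z{\left(L \right)} = -6 + \frac{\left(L + L\right) \frac{1}{L + 3}}{4} = -6 + \frac{2 L \frac{1}{3 + L}}{4} = -6 + \frac{L}{2 \left(3 + L\right)}$)
$z{\left(l \right)} V{\left(-1 \right)} = \frac{-36 - 22}{2 \left(3 + 2\right)} 6 = \frac{-36 - 22}{2 \cdot 5} \cdot 6 = \frac{1}{2} \cdot \frac{1}{5} \left(-58\right) 6 = \left(- \frac{29}{5}\right) 6 = - \frac{174}{5}$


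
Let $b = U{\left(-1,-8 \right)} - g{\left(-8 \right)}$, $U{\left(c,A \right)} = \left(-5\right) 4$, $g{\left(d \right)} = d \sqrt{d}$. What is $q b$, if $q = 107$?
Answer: $-2140 + 1712 i \sqrt{2} \approx -2140.0 + 2421.1 i$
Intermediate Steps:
$g{\left(d \right)} = d^{\frac{3}{2}}$
$U{\left(c,A \right)} = -20$
$b = -20 + 16 i \sqrt{2}$ ($b = -20 - \left(-8\right)^{\frac{3}{2}} = -20 - - 16 i \sqrt{2} = -20 + 16 i \sqrt{2} \approx -20.0 + 22.627 i$)
$q b = 107 \left(-20 + 16 i \sqrt{2}\right) = -2140 + 1712 i \sqrt{2}$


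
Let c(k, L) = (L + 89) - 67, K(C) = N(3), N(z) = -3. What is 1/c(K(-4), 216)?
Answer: 1/238 ≈ 0.0042017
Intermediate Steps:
K(C) = -3
c(k, L) = 22 + L (c(k, L) = (89 + L) - 67 = 22 + L)
1/c(K(-4), 216) = 1/(22 + 216) = 1/238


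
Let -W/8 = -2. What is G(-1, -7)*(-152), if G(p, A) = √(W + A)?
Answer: -456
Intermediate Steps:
W = 16 (W = -8*(-2) = 16)
G(p, A) = √(16 + A)
G(-1, -7)*(-152) = √(16 - 7)*(-152) = √9*(-152) = 3*(-152) = -456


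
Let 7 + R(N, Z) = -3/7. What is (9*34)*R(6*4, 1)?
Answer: -15912/7 ≈ -2273.1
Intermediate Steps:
R(N, Z) = -52/7 (R(N, Z) = -7 - 3/7 = -52/7)
(9*34)*R(6*4, 1) = (9*34)*(-52/7) = 306*(-52/7) = -15912/7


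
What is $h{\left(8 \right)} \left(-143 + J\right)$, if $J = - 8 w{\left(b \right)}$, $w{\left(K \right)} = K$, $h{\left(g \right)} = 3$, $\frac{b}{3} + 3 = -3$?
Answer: $3$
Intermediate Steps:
$b = -18$ ($b = -9 + 3 \left(-3\right) = -9 - 9 = -18$)
$J = 144$ ($J = \left(-8\right) \left(-18\right) = 144$)
$h{\left(8 \right)} \left(-143 + J\right) = 3 \left(-143 + 144\right) = 3 \cdot 1 = 3$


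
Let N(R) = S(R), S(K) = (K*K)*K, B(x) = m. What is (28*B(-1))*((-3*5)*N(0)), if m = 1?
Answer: 0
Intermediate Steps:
B(x) = 1
S(K) = K³ (S(K) = K²*K = K³)
N(R) = R³
(28*B(-1))*((-3*5)*N(0)) = (28*1)*(-3*5*0³) = 28*(-15*0) = 28*0 = 0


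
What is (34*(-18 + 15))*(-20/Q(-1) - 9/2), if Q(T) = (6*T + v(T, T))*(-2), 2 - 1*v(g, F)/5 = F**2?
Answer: 1479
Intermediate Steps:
v(g, F) = 10 - 5*F**2
Q(T) = -20 - 12*T + 10*T**2 (Q(T) = (6*T + (10 - 5*T**2))*(-2) = (10 - 5*T**2 + 6*T)*(-2) = -20 - 12*T + 10*T**2)
(34*(-18 + 15))*(-20/Q(-1) - 9/2) = (34*(-18 + 15))*(-20/(-20 - 12*(-1) + 10*(-1)**2) - 9/2) = (34*(-3))*(-20/(-20 + 12 + 10*1) - 9*1/2) = -102*(-20/(-20 + 12 + 10) - 9/2) = -102*(-20/2 - 9/2) = -102*(-20*1/2 - 9/2) = -102*(-10 - 9/2) = -102*(-29/2) = 1479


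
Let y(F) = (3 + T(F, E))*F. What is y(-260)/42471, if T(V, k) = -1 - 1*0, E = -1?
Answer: -40/3267 ≈ -0.012244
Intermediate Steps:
T(V, k) = -1 (T(V, k) = -1 + 0 = -1)
y(F) = 2*F (y(F) = (3 - 1)*F = 2*F)
y(-260)/42471 = (2*(-260))/42471 = -520*1/42471 = -40/3267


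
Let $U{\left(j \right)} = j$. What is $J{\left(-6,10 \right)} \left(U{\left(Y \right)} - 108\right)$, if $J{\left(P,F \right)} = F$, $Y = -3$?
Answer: $-1110$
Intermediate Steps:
$J{\left(-6,10 \right)} \left(U{\left(Y \right)} - 108\right) = 10 \left(-3 - 108\right) = 10 \left(-111\right) = -1110$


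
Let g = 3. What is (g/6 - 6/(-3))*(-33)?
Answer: -165/2 ≈ -82.500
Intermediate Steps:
(g/6 - 6/(-3))*(-33) = (3/6 - 6/(-3))*(-33) = (3*(⅙) - 6*(-⅓))*(-33) = (½ + 2)*(-33) = (5/2)*(-33) = -165/2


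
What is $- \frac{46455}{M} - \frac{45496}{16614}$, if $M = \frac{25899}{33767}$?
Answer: $- \frac{4343777115949}{71714331} \approx -60571.0$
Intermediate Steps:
$M = \frac{25899}{33767}$ ($M = 25899 \cdot \frac{1}{33767} = \frac{25899}{33767} \approx 0.76699$)
$- \frac{46455}{M} - \frac{45496}{16614} = - \frac{46455}{\frac{25899}{33767}} - \frac{45496}{16614} = \left(-46455\right) \frac{33767}{25899} - \frac{22748}{8307} = - \frac{522881995}{8633} - \frac{22748}{8307} = - \frac{4343777115949}{71714331}$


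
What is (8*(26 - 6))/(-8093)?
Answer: -160/8093 ≈ -0.019770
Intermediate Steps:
(8*(26 - 6))/(-8093) = (8*20)*(-1/8093) = 160*(-1/8093) = -160/8093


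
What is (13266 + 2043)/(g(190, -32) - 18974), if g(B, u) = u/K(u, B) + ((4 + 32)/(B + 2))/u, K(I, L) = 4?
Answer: -7838208/9718787 ≈ -0.80650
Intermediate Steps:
g(B, u) = u/4 + 36/(u*(2 + B)) (g(B, u) = u/4 + ((4 + 32)/(B + 2))/u = u*(¼) + (36/(2 + B))/u = u/4 + 36/(u*(2 + B)))
(13266 + 2043)/(g(190, -32) - 18974) = (13266 + 2043)/((¼)*(144 + 2*(-32)² + 190*(-32)²)/(-32*(2 + 190)) - 18974) = 15309/((¼)*(-1/32)*(144 + 2*1024 + 190*1024)/192 - 18974) = 15309/((¼)*(-1/32)*(1/192)*(144 + 2048 + 194560) - 18974) = 15309/((¼)*(-1/32)*(1/192)*196752 - 18974) = 15309/(-4099/512 - 18974) = 15309/(-9718787/512) = 15309*(-512/9718787) = -7838208/9718787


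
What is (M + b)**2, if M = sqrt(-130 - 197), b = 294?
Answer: (294 + I*sqrt(327))**2 ≈ 86109.0 + 10633.0*I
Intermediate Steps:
M = I*sqrt(327) (M = sqrt(-327) = I*sqrt(327) ≈ 18.083*I)
(M + b)**2 = (I*sqrt(327) + 294)**2 = (294 + I*sqrt(327))**2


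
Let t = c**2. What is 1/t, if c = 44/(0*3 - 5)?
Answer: 25/1936 ≈ 0.012913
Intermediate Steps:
c = -44/5 (c = 44/(0 - 5) = 44/(-5) = 44*(-1/5) = -44/5 ≈ -8.8000)
t = 1936/25 (t = (-44/5)**2 = 1936/25 ≈ 77.440)
1/t = 1/(1936/25) = 25/1936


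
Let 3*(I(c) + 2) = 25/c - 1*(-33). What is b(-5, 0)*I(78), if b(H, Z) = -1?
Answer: -2131/234 ≈ -9.1068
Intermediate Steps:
I(c) = 9 + 25/(3*c) (I(c) = -2 + (25/c - 1*(-33))/3 = -2 + (25/c + 33)/3 = -2 + (33 + 25/c)/3 = -2 + (11 + 25/(3*c)) = 9 + 25/(3*c))
b(-5, 0)*I(78) = -(9 + (25/3)/78) = -(9 + (25/3)*(1/78)) = -(9 + 25/234) = -1*2131/234 = -2131/234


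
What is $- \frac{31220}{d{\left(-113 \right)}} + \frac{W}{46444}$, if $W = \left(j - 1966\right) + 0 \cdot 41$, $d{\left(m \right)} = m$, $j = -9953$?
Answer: $\frac{1448634833}{5248172} \approx 276.03$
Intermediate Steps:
$W = -11919$ ($W = \left(-9953 - 1966\right) + 0 \cdot 41 = -11919 + 0 = -11919$)
$- \frac{31220}{d{\left(-113 \right)}} + \frac{W}{46444} = - \frac{31220}{-113} - \frac{11919}{46444} = \left(-31220\right) \left(- \frac{1}{113}\right) - \frac{11919}{46444} = \frac{31220}{113} - \frac{11919}{46444} = \frac{1448634833}{5248172}$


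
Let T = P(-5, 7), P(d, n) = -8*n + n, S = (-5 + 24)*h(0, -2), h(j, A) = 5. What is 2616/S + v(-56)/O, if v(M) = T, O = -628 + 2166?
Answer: 4018753/146110 ≈ 27.505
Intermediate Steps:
S = 95 (S = (-5 + 24)*5 = 19*5 = 95)
P(d, n) = -7*n
T = -49 (T = -7*7 = -49)
O = 1538
v(M) = -49
2616/S + v(-56)/O = 2616/95 - 49/1538 = 4018753/146110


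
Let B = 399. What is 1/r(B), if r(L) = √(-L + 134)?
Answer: -I*√265/265 ≈ -0.06143*I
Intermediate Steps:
r(L) = √(134 - L)
1/r(B) = 1/(√(134 - 1*399)) = 1/(√(134 - 399)) = 1/(√(-265)) = 1/(I*√265) = -I*√265/265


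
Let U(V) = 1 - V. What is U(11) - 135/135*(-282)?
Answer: 272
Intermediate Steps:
U(11) - 135/135*(-282) = (1 - 1*11) - 135/135*(-282) = (1 - 11) - 135*1/135*(-282) = -10 - 1*(-282) = -10 + 282 = 272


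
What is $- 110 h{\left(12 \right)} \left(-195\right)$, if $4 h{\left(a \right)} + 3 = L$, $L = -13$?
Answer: $-85800$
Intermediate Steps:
$h{\left(a \right)} = -4$ ($h{\left(a \right)} = - \frac{3}{4} + \frac{1}{4} \left(-13\right) = - \frac{3}{4} - \frac{13}{4} = -4$)
$- 110 h{\left(12 \right)} \left(-195\right) = \left(-110\right) \left(-4\right) \left(-195\right) = 440 \left(-195\right) = -85800$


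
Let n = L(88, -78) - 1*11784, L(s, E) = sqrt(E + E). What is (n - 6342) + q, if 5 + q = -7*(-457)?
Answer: -14932 + 2*I*sqrt(39) ≈ -14932.0 + 12.49*I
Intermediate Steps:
L(s, E) = sqrt(2)*sqrt(E) (L(s, E) = sqrt(2*E) = sqrt(2)*sqrt(E))
q = 3194 (q = -5 - 7*(-457) = -5 + 3199 = 3194)
n = -11784 + 2*I*sqrt(39) (n = sqrt(2)*sqrt(-78) - 1*11784 = sqrt(2)*(I*sqrt(78)) - 11784 = 2*I*sqrt(39) - 11784 = -11784 + 2*I*sqrt(39) ≈ -11784.0 + 12.49*I)
(n - 6342) + q = ((-11784 + 2*I*sqrt(39)) - 6342) + 3194 = (-18126 + 2*I*sqrt(39)) + 3194 = -14932 + 2*I*sqrt(39)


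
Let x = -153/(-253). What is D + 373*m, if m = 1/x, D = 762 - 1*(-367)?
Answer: 267106/153 ≈ 1745.8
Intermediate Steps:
x = 153/253 (x = -153*(-1/253) = 153/253 ≈ 0.60474)
D = 1129 (D = 762 + 367 = 1129)
m = 253/153 (m = 1/(153/253) = 253/153 ≈ 1.6536)
D + 373*m = 1129 + 373*(253/153) = 1129 + 94369/153 = 267106/153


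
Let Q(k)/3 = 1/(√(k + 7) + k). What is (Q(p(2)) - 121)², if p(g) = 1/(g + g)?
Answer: 193978033/13225 - 668496*√29/13225 ≈ 14395.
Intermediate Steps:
p(g) = 1/(2*g)
Q(k) = 3/(k + √(7 + k)) (Q(k) = 3/(√(k + 7) + k) = 3/(√(7 + k) + k) = 3/(k + √(7 + k)))
(Q(p(2)) - 121)² = (3/((½)/2 + √(7 + (½)/2)) - 121)² = (3/((½)*(½) + √(7 + (½)*(½))) - 121)² = (3/(¼ + √(7 + ¼)) - 121)² = (3/(¼ + √(29/4)) - 121)² = (3/(¼ + √29/2) - 121)² = (-121 + 3/(¼ + √29/2))²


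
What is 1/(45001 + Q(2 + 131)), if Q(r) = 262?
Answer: 1/45263 ≈ 2.2093e-5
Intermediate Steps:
1/(45001 + Q(2 + 131)) = 1/(45001 + 262) = 1/45263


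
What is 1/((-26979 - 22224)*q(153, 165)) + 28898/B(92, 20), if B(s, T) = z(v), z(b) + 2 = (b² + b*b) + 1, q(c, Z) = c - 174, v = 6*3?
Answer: 29859234821/668521161 ≈ 44.665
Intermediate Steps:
v = 18
q(c, Z) = -174 + c
z(b) = -1 + 2*b² (z(b) = -2 + ((b² + b*b) + 1) = -2 + ((b² + b²) + 1) = -2 + (2*b² + 1) = -2 + (1 + 2*b²) = -1 + 2*b²)
B(s, T) = 647 (B(s, T) = -1 + 2*18² = -1 + 2*324 = -1 + 648 = 647)
1/((-26979 - 22224)*q(153, 165)) + 28898/B(92, 20) = 1/((-26979 - 22224)*(-174 + 153)) + 28898/647 = 1/(-49203*(-21)) + 28898*(1/647) = -1/49203*(-1/21) + 28898/647 = 1/1033263 + 28898/647 = 29859234821/668521161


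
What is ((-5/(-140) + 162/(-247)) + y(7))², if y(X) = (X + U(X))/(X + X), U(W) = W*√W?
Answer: 84394909/47831056 - 831*√7/6916 ≈ 1.4465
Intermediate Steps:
U(W) = W^(3/2)
y(X) = (X + X^(3/2))/(2*X) (y(X) = (X + X^(3/2))/(X + X) = (X + X^(3/2))/((2*X)) = (X + X^(3/2))*(1/(2*X)) = (X + X^(3/2))/(2*X))
((-5/(-140) + 162/(-247)) + y(7))² = ((-5/(-140) + 162/(-247)) + (½)*(7 + 7^(3/2))/7)² = ((-5*(-1/140) + 162*(-1/247)) + (½)*(⅐)*(7 + 7*√7))² = ((1/28 - 162/247) + (½ + √7/2))² = (-4289/6916 + (½ + √7/2))² = (-831/6916 + √7/2)²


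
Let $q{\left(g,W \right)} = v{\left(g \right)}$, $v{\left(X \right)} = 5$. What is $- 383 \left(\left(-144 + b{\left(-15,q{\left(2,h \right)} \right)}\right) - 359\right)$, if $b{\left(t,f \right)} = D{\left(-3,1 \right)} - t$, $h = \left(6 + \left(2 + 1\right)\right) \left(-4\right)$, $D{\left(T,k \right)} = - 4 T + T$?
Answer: $183457$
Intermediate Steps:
$D{\left(T,k \right)} = - 3 T$
$h = -36$ ($h = \left(6 + 3\right) \left(-4\right) = 9 \left(-4\right) = -36$)
$q{\left(g,W \right)} = 5$
$b{\left(t,f \right)} = 9 - t$ ($b{\left(t,f \right)} = \left(-3\right) \left(-3\right) - t = 9 - t$)
$- 383 \left(\left(-144 + b{\left(-15,q{\left(2,h \right)} \right)}\right) - 359\right) = - 383 \left(\left(-144 + \left(9 - -15\right)\right) - 359\right) = - 383 \left(\left(-144 + \left(9 + 15\right)\right) - 359\right) = - 383 \left(\left(-144 + 24\right) - 359\right) = - 383 \left(-120 - 359\right) = \left(-383\right) \left(-479\right) = 183457$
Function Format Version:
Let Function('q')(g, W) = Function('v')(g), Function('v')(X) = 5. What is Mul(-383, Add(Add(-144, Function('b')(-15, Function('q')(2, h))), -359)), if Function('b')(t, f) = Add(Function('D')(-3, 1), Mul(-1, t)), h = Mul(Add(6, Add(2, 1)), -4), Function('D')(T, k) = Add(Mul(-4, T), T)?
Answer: 183457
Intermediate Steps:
Function('D')(T, k) = Mul(-3, T)
h = -36 (h = Mul(Add(6, 3), -4) = Mul(9, -4) = -36)
Function('q')(g, W) = 5
Function('b')(t, f) = Add(9, Mul(-1, t)) (Function('b')(t, f) = Add(Mul(-3, -3), Mul(-1, t)) = Add(9, Mul(-1, t)))
Mul(-383, Add(Add(-144, Function('b')(-15, Function('q')(2, h))), -359)) = Mul(-383, Add(Add(-144, Add(9, Mul(-1, -15))), -359)) = Mul(-383, Add(Add(-144, Add(9, 15)), -359)) = Mul(-383, Add(Add(-144, 24), -359)) = Mul(-383, Add(-120, -359)) = Mul(-383, -479) = 183457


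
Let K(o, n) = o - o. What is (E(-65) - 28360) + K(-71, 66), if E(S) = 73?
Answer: -28287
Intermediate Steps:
K(o, n) = 0
(E(-65) - 28360) + K(-71, 66) = (73 - 28360) + 0 = -28287 + 0 = -28287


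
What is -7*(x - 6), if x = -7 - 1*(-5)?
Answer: 56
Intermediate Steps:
x = -2 (x = -7 + 5 = -2)
-7*(x - 6) = -7*(-2 - 6) = -7*(-8) = 56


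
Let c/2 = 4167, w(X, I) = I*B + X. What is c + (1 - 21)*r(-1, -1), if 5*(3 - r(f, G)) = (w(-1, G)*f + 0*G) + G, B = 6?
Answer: 8298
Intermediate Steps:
w(X, I) = X + 6*I (w(X, I) = I*6 + X = 6*I + X = X + 6*I)
r(f, G) = 3 - G/5 - f*(-1 + 6*G)/5 (r(f, G) = 3 - (((-1 + 6*G)*f + 0*G) + G)/5 = 3 - ((f*(-1 + 6*G) + 0) + G)/5 = 3 - (f*(-1 + 6*G) + G)/5 = 3 - (G + f*(-1 + 6*G))/5 = 3 + (-G/5 - f*(-1 + 6*G)/5) = 3 - G/5 - f*(-1 + 6*G)/5)
c = 8334 (c = 2*4167 = 8334)
c + (1 - 21)*r(-1, -1) = 8334 + (1 - 21)*(3 - 1/5*(-1) - 1/5*(-1)*(-1 + 6*(-1))) = 8334 - 20*(3 + 1/5 - 1/5*(-1)*(-1 - 6)) = 8334 - 20*(3 + 1/5 - 1/5*(-1)*(-7)) = 8334 - 20*(3 + 1/5 - 7/5) = 8334 - 20*9/5 = 8334 - 36 = 8298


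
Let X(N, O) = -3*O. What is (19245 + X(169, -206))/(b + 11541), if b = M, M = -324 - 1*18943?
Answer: -19863/7726 ≈ -2.5709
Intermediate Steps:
M = -19267 (M = -324 - 18943 = -19267)
b = -19267
(19245 + X(169, -206))/(b + 11541) = (19245 - 3*(-206))/(-19267 + 11541) = (19245 + 618)/(-7726) = 19863*(-1/7726) = -19863/7726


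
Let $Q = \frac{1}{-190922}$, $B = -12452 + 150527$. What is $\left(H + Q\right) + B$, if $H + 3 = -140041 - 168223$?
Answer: $- \frac{32493397025}{190922} \approx -1.7019 \cdot 10^{5}$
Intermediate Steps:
$B = 138075$
$Q = - \frac{1}{190922} \approx -5.2377 \cdot 10^{-6}$
$H = -308267$ ($H = -3 - 308264 = -308267$)
$\left(H + Q\right) + B = \left(-308267 - \frac{1}{190922}\right) + 138075 = - \frac{58854952175}{190922} + 138075 = - \frac{32493397025}{190922}$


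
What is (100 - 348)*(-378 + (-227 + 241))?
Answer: 90272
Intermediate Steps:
(100 - 348)*(-378 + (-227 + 241)) = -248*(-378 + 14) = -248*(-364) = 90272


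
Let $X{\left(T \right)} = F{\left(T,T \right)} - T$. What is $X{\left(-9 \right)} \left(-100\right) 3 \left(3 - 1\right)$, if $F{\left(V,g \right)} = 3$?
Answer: $-7200$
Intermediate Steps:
$X{\left(T \right)} = 3 - T$
$X{\left(-9 \right)} \left(-100\right) 3 \left(3 - 1\right) = \left(3 - -9\right) \left(-100\right) 3 \left(3 - 1\right) = \left(3 + 9\right) \left(-100\right) 3 \cdot 2 = 12 \left(-100\right) 6 = \left(-1200\right) 6 = -7200$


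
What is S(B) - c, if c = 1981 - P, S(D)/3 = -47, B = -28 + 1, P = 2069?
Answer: -53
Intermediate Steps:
B = -27
S(D) = -141 (S(D) = 3*(-47) = -141)
c = -88 (c = 1981 - 1*2069 = 1981 - 2069 = -88)
S(B) - c = -141 - 1*(-88) = -141 + 88 = -53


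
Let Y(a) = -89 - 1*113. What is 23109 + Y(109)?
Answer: 22907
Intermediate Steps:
Y(a) = -202 (Y(a) = -89 - 113 = -202)
23109 + Y(109) = 23109 - 202 = 22907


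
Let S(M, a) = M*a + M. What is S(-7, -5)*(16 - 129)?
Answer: -3164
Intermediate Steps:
S(M, a) = M + M*a
S(-7, -5)*(16 - 129) = (-7*(1 - 5))*(16 - 129) = -7*(-4)*(-113) = 28*(-113) = -3164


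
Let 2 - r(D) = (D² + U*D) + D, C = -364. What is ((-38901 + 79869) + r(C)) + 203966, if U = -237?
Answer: 26536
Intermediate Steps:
r(D) = 2 - D² + 236*D (r(D) = 2 - ((D² - 237*D) + D) = 2 - (D² - 236*D) = 2 + (-D² + 236*D) = 2 - D² + 236*D)
((-38901 + 79869) + r(C)) + 203966 = ((-38901 + 79869) + (2 - 1*(-364)² + 236*(-364))) + 203966 = (40968 + (2 - 1*132496 - 85904)) + 203966 = (40968 + (2 - 132496 - 85904)) + 203966 = (40968 - 218398) + 203966 = -177430 + 203966 = 26536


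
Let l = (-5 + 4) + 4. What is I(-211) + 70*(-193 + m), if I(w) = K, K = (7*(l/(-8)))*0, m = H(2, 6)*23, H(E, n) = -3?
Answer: -18340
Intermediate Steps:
l = 3 (l = -1 + 4 = 3)
m = -69 (m = -3*23 = -69)
K = 0 (K = (7*(3/(-8)))*0 = (7*(3*(-⅛)))*0 = (7*(-3/8))*0 = -21/8*0 = 0)
I(w) = 0
I(-211) + 70*(-193 + m) = 0 + 70*(-193 - 69) = 0 + 70*(-262) = 0 - 18340 = -18340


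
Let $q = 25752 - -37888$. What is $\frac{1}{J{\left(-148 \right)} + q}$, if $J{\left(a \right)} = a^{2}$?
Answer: $\frac{1}{85544} \approx 1.169 \cdot 10^{-5}$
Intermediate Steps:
$q = 63640$ ($q = 25752 + 37888 = 63640$)
$\frac{1}{J{\left(-148 \right)} + q} = \frac{1}{\left(-148\right)^{2} + 63640} = \frac{1}{21904 + 63640} = \frac{1}{85544}$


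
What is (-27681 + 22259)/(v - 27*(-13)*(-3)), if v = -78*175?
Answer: 5422/14703 ≈ 0.36877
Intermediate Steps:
v = -13650
(-27681 + 22259)/(v - 27*(-13)*(-3)) = (-27681 + 22259)/(-13650 - 27*(-13)*(-3)) = -5422/(-13650 + 351*(-3)) = -5422/(-13650 - 1053) = -5422/(-14703) = -5422*(-1/14703) = 5422/14703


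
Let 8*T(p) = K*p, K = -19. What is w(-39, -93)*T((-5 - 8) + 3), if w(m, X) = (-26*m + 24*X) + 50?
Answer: -27740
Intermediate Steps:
T(p) = -19*p/8 (T(p) = (-19*p)/8 = -19*p/8)
w(m, X) = 50 - 26*m + 24*X
w(-39, -93)*T((-5 - 8) + 3) = (50 - 26*(-39) + 24*(-93))*(-19*((-5 - 8) + 3)/8) = (50 + 1014 - 2232)*(-19*(-13 + 3)/8) = -(-2774)*(-10) = -1168*95/4 = -27740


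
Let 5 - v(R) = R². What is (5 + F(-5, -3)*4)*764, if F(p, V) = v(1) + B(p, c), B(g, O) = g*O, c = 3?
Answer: -29796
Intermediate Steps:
B(g, O) = O*g
v(R) = 5 - R²
F(p, V) = 4 + 3*p (F(p, V) = (5 - 1*1²) + 3*p = (5 - 1*1) + 3*p = (5 - 1) + 3*p = 4 + 3*p)
(5 + F(-5, -3)*4)*764 = (5 + (4 + 3*(-5))*4)*764 = (5 + (4 - 15)*4)*764 = (5 - 11*4)*764 = (5 - 44)*764 = -39*764 = -29796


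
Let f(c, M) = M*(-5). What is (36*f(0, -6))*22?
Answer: 23760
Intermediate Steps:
f(c, M) = -5*M
(36*f(0, -6))*22 = (36*(-5*(-6)))*22 = (36*30)*22 = 1080*22 = 23760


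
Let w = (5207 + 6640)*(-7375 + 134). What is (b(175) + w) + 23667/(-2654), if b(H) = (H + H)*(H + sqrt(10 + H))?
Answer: -227508539225/2654 + 350*sqrt(185) ≈ -8.5718e+7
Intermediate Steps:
w = -85784127 (w = 11847*(-7241) = -85784127)
b(H) = 2*H*(H + sqrt(10 + H)) (b(H) = (2*H)*(H + sqrt(10 + H)) = 2*H*(H + sqrt(10 + H)))
(b(175) + w) + 23667/(-2654) = (2*175*(175 + sqrt(10 + 175)) - 85784127) + 23667/(-2654) = (2*175*(175 + sqrt(185)) - 85784127) + 23667*(-1/2654) = ((61250 + 350*sqrt(185)) - 85784127) - 23667/2654 = (-85722877 + 350*sqrt(185)) - 23667/2654 = -227508539225/2654 + 350*sqrt(185)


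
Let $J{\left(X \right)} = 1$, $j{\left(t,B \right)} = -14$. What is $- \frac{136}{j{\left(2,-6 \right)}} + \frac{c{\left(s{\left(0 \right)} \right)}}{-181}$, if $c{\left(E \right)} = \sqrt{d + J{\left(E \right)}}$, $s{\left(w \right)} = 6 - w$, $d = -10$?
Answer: $\frac{68}{7} - \frac{3 i}{181} \approx 9.7143 - 0.016575 i$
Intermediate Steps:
$c{\left(E \right)} = 3 i$ ($c{\left(E \right)} = \sqrt{-10 + 1} = \sqrt{-9} = 3 i$)
$- \frac{136}{j{\left(2,-6 \right)}} + \frac{c{\left(s{\left(0 \right)} \right)}}{-181} = - \frac{136}{-14} + \frac{3 i}{-181} = \left(-136\right) \left(- \frac{1}{14}\right) + 3 i \left(- \frac{1}{181}\right) = \frac{68}{7} - \frac{3 i}{181}$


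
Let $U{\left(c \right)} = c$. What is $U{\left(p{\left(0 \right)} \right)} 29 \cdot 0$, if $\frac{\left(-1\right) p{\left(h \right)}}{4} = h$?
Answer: $0$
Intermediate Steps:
$p{\left(h \right)} = - 4 h$
$U{\left(p{\left(0 \right)} \right)} 29 \cdot 0 = \left(-4\right) 0 \cdot 29 \cdot 0 = 0 \cdot 0 = 0$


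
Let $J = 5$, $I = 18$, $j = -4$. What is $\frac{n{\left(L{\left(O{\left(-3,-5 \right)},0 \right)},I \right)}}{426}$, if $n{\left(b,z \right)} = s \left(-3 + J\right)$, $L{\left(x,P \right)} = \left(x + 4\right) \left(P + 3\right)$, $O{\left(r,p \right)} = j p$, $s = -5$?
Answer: $- \frac{5}{213} \approx -0.023474$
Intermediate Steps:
$O{\left(r,p \right)} = - 4 p$
$L{\left(x,P \right)} = \left(3 + P\right) \left(4 + x\right)$ ($L{\left(x,P \right)} = \left(4 + x\right) \left(3 + P\right) = \left(3 + P\right) \left(4 + x\right)$)
$n{\left(b,z \right)} = -10$ ($n{\left(b,z \right)} = - 5 \left(-3 + 5\right) = \left(-5\right) 2 = -10$)
$\frac{n{\left(L{\left(O{\left(-3,-5 \right)},0 \right)},I \right)}}{426} = - \frac{10}{426} = \left(-10\right) \frac{1}{426} = - \frac{5}{213}$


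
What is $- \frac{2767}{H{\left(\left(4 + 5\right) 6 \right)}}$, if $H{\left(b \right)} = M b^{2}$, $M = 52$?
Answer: $- \frac{2767}{151632} \approx -0.018248$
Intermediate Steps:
$H{\left(b \right)} = 52 b^{2}$
$- \frac{2767}{H{\left(\left(4 + 5\right) 6 \right)}} = - \frac{2767}{52 \left(\left(4 + 5\right) 6\right)^{2}} = - \frac{2767}{52 \left(9 \cdot 6\right)^{2}} = - \frac{2767}{52 \cdot 54^{2}} = - \frac{2767}{52 \cdot 2916} = - \frac{2767}{151632}$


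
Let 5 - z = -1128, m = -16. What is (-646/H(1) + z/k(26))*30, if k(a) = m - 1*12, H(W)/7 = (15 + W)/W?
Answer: -38835/28 ≈ -1387.0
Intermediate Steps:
H(W) = 7*(15 + W)/W (H(W) = 7*((15 + W)/W) = 7*(15 + W)/W)
z = 1133 (z = 5 - 1*(-1128) = 5 + 1128 = 1133)
k(a) = -28 (k(a) = -16 - 1*12 = -16 - 12 = -28)
(-646/H(1) + z/k(26))*30 = (-646/(7 + 105/1) + 1133/(-28))*30 = (-646/(7 + 105*1) + 1133*(-1/28))*30 = (-646/(7 + 105) - 1133/28)*30 = (-646/112 - 1133/28)*30 = (-646*1/112 - 1133/28)*30 = (-323/56 - 1133/28)*30 = -2589/56*30 = -38835/28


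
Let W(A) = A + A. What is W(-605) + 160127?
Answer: 158917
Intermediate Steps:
W(A) = 2*A
W(-605) + 160127 = 2*(-605) + 160127 = -1210 + 160127 = 158917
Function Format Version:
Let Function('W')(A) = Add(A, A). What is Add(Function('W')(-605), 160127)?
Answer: 158917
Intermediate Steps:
Function('W')(A) = Mul(2, A)
Add(Function('W')(-605), 160127) = Add(Mul(2, -605), 160127) = Add(-1210, 160127) = 158917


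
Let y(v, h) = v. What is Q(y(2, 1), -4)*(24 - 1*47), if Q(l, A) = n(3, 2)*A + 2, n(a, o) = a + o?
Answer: 414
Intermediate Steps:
Q(l, A) = 2 + 5*A (Q(l, A) = (3 + 2)*A + 2 = 5*A + 2 = 2 + 5*A)
Q(y(2, 1), -4)*(24 - 1*47) = (2 + 5*(-4))*(24 - 1*47) = (2 - 20)*(24 - 47) = -18*(-23) = 414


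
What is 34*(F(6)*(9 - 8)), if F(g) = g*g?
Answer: 1224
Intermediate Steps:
F(g) = g²
34*(F(6)*(9 - 8)) = 34*(6²*(9 - 8)) = 34*(36*1) = 34*36 = 1224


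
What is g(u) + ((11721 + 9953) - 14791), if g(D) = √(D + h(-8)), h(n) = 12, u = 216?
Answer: 6883 + 2*√57 ≈ 6898.1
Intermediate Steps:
g(D) = √(12 + D) (g(D) = √(D + 12) = √(12 + D))
g(u) + ((11721 + 9953) - 14791) = √(12 + 216) + ((11721 + 9953) - 14791) = √228 + (21674 - 14791) = 2*√57 + 6883 = 6883 + 2*√57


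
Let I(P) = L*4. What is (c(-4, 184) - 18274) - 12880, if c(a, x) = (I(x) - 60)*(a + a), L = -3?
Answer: -30578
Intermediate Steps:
I(P) = -12 (I(P) = -3*4 = -12)
c(a, x) = -144*a (c(a, x) = (-12 - 60)*(a + a) = -144*a)
(c(-4, 184) - 18274) - 12880 = (-144*(-4) - 18274) - 12880 = (576 - 18274) - 12880 = -17698 - 12880 = -30578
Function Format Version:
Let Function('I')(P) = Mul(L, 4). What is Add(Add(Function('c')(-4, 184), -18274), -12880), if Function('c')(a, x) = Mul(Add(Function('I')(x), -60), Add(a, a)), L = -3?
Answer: -30578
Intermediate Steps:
Function('I')(P) = -12 (Function('I')(P) = Mul(-3, 4) = -12)
Function('c')(a, x) = Mul(-144, a) (Function('c')(a, x) = Mul(Add(-12, -60), Add(a, a)) = Mul(-72, Mul(2, a)) = Mul(-144, a))
Add(Add(Function('c')(-4, 184), -18274), -12880) = Add(Add(Mul(-144, -4), -18274), -12880) = Add(Add(576, -18274), -12880) = Add(-17698, -12880) = -30578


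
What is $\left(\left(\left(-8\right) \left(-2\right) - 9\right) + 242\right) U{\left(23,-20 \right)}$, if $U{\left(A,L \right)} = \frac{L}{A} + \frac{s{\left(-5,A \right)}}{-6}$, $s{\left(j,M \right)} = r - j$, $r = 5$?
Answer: $- \frac{14525}{23} \approx -631.52$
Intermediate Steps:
$s{\left(j,M \right)} = 5 - j$
$U{\left(A,L \right)} = - \frac{5}{3} + \frac{L}{A}$ ($U{\left(A,L \right)} = \frac{L}{A} + \frac{5 - -5}{-6} = \frac{L}{A} + \left(5 + 5\right) \left(- \frac{1}{6}\right) = \frac{L}{A} + 10 \left(- \frac{1}{6}\right) = \frac{L}{A} - \frac{5}{3} = - \frac{5}{3} + \frac{L}{A}$)
$\left(\left(\left(-8\right) \left(-2\right) - 9\right) + 242\right) U{\left(23,-20 \right)} = \left(\left(\left(-8\right) \left(-2\right) - 9\right) + 242\right) \left(- \frac{5}{3} - \frac{20}{23}\right) = \left(\left(16 - 9\right) + 242\right) \left(- \frac{5}{3} - \frac{20}{23}\right) = \left(7 + 242\right) \left(- \frac{5}{3} - \frac{20}{23}\right) = 249 \left(- \frac{175}{69}\right) = - \frac{14525}{23}$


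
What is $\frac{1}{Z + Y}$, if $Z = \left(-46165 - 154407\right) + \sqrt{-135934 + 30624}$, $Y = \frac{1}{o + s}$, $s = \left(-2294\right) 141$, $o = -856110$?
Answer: $- \frac{279070110363994476}{55973796701467928960641} - \frac{1391371230096 i \sqrt{105310}}{55973796701467928960641} \approx -4.9857 \cdot 10^{-6} - 8.0666 \cdot 10^{-9} i$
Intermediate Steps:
$s = -323454$
$Y = - \frac{1}{1179564}$ ($Y = \frac{1}{-856110 - 323454} = \frac{1}{-1179564} = - \frac{1}{1179564} \approx -8.4777 \cdot 10^{-7}$)
$Z = -200572 + i \sqrt{105310}$ ($Z = -200572 + \sqrt{-105310} = -200572 + i \sqrt{105310} \approx -2.0057 \cdot 10^{5} + 324.52 i$)
$\frac{1}{Z + Y} = \frac{1}{\left(-200572 + i \sqrt{105310}\right) - \frac{1}{1179564}} = \frac{1}{- \frac{236587510609}{1179564} + i \sqrt{105310}}$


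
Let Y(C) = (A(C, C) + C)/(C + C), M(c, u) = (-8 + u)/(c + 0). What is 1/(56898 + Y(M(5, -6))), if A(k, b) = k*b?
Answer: 10/568971 ≈ 1.7576e-5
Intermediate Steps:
A(k, b) = b*k
M(c, u) = (-8 + u)/c
Y(C) = (C + C**2)/(2*C) (Y(C) = (C*C + C)/(C + C) = (C**2 + C)/((2*C)) = (C + C**2)*(1/(2*C)) = (C + C**2)/(2*C))
1/(56898 + Y(M(5, -6))) = 1/(56898 + (1/2 + ((-8 - 6)/5)/2)) = 1/(56898 + (1/2 + ((1/5)*(-14))/2)) = 1/(56898 + (1/2 + (1/2)*(-14/5))) = 1/(56898 + (1/2 - 7/5)) = 1/(56898 - 9/10) = 1/(568971/10) = 10/568971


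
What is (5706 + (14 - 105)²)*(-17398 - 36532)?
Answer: -754318910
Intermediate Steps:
(5706 + (14 - 105)²)*(-17398 - 36532) = (5706 + (-91)²)*(-53930) = (5706 + 8281)*(-53930) = 13987*(-53930) = -754318910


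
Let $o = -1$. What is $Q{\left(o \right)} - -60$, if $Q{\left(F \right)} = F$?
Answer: $59$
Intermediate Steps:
$Q{\left(o \right)} - -60 = -1 - -60 = -1 + 60 = 59$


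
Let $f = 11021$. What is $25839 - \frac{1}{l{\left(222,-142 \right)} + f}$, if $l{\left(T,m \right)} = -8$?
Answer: $\frac{284564906}{11013} \approx 25839.0$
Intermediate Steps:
$25839 - \frac{1}{l{\left(222,-142 \right)} + f} = 25839 - \frac{1}{-8 + 11021} = 25839 - \frac{1}{11013} = \frac{284564906}{11013}$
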